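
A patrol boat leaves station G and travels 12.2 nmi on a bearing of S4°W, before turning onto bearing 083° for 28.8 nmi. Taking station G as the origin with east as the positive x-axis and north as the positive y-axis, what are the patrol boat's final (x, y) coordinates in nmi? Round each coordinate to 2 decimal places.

Leg 1 (S4°W, 12.2 nmi): east 12.2 sin 184° = -0.85, north 12.2 cos 184° = -12.17
Leg 2 (083°, 28.8 nmi): east 28.8 sin 83° = 28.59, north 28.8 cos 83° = 3.51
Summing: 27.73 nmi east, -8.66 nmi north → (27.73, -8.66).

(27.73, -8.66)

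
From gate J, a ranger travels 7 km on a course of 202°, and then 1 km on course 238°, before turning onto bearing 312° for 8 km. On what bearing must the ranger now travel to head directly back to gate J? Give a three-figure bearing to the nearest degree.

080°

Leg 1 (202°, 7 km): east 7 sin 202° = -2.62, north 7 cos 202° = -6.49
Leg 2 (238°, 1 km): east 1 sin 238° = -0.85, north 1 cos 238° = -0.53
Leg 3 (312°, 8 km): east 8 sin 312° = -5.95, north 8 cos 312° = 5.35
Net displacement: -9.42 east, -1.67 north. Direction back to start is (9.42, 1.67): bearing = atan2(9.42, 1.67) mod 360° = 79.96° ≈ 080°.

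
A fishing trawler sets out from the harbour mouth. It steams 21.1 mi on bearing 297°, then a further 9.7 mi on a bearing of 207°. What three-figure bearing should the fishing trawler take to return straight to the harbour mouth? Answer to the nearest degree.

092°

Leg 1 (297°, 21.1 mi): east 21.1 sin 297° = -18.80, north 21.1 cos 297° = 9.58
Leg 2 (207°, 9.7 mi): east 9.7 sin 207° = -4.40, north 9.7 cos 207° = -8.64
Net displacement: -23.20 east, 0.94 north. Direction back to start is (23.20, -0.94): bearing = atan2(23.20, -0.94) mod 360° = 92.31° ≈ 092°.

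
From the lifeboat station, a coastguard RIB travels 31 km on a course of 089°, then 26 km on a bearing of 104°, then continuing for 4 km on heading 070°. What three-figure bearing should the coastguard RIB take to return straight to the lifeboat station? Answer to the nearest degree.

274°

Leg 1 (089°, 31 km): east 31 sin 89° = 31.00, north 31 cos 89° = 0.54
Leg 2 (104°, 26 km): east 26 sin 104° = 25.23, north 26 cos 104° = -6.29
Leg 3 (070°, 4 km): east 4 sin 70° = 3.76, north 4 cos 70° = 1.37
Net displacement: 59.98 east, -4.38 north. Direction back to start is (-59.98, 4.38): bearing = atan2(-59.98, 4.38) mod 360° = 274.18° ≈ 274°.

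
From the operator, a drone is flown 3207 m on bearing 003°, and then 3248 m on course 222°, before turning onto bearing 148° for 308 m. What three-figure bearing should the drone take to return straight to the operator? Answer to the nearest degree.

106°

Leg 1 (003°, 3207 m): east 3207 sin 3° = 167.84, north 3207 cos 3° = 3202.60
Leg 2 (222°, 3248 m): east 3248 sin 222° = -2173.34, north 3248 cos 222° = -2413.73
Leg 3 (148°, 308 m): east 308 sin 148° = 163.22, north 308 cos 148° = -261.20
Net displacement: -1842.28 east, 527.67 north. Direction back to start is (1842.28, -527.67): bearing = atan2(1842.28, -527.67) mod 360° = 105.98° ≈ 106°.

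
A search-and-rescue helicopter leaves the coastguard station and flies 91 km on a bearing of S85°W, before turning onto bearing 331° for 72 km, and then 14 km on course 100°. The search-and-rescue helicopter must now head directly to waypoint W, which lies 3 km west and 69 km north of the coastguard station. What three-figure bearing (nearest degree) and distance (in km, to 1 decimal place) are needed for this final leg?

Leg 1 (S85°W, 91 km): east 91 sin 265° = -90.65, north 91 cos 265° = -7.93
Leg 2 (331°, 72 km): east 72 sin 331° = -34.91, north 72 cos 331° = 62.97
Leg 3 (100°, 14 km): east 14 sin 100° = 13.79, north 14 cos 100° = -2.43
Current position: (-111.77, 52.61). Target: (-3, 69). Remaining: Δeast = 108.77, Δnorth = 16.39.
Bearing = atan2(108.77, 16.39) mod 360° = 81.43°; distance = √((108.77)² + (16.39)²) = 110.001 km.

081°, 110.0 km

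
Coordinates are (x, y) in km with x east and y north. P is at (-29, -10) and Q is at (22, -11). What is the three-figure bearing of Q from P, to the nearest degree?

Δeast = 22 − -29 = 51.00; Δnorth = -11 − -10 = -1.00.
Bearing = atan2(Δeast, Δnorth) mod 360° = 91.12° ≈ 091°.

091°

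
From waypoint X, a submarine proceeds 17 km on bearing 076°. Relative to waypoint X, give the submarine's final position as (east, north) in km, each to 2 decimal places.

(16.50, 4.11)

Leg 1 (076°, 17 km): east 17 sin 76° = 16.50, north 17 cos 76° = 4.11
Summing: 16.50 km east, 4.11 km north → (16.50, 4.11).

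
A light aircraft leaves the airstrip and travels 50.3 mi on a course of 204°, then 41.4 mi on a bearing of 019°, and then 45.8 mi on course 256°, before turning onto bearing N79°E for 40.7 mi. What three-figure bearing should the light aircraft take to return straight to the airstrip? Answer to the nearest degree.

Leg 1 (204°, 50.3 mi): east 50.3 sin 204° = -20.46, north 50.3 cos 204° = -45.95
Leg 2 (019°, 41.4 mi): east 41.4 sin 19° = 13.48, north 41.4 cos 19° = 39.14
Leg 3 (256°, 45.8 mi): east 45.8 sin 256° = -44.44, north 45.8 cos 256° = -11.08
Leg 4 (N79°E, 40.7 mi): east 40.7 sin 79° = 39.95, north 40.7 cos 79° = 7.77
Net displacement: -11.47 east, -10.12 north. Direction back to start is (11.47, 10.12): bearing = atan2(11.47, 10.12) mod 360° = 48.57° ≈ 049°.

049°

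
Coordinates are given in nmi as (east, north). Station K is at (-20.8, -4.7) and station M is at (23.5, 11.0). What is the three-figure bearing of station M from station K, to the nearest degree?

Δeast = 23.5 − -20.8 = 44.30; Δnorth = 11.0 − -4.7 = 15.70.
Bearing = atan2(Δeast, Δnorth) mod 360° = 70.49° ≈ 070°.

070°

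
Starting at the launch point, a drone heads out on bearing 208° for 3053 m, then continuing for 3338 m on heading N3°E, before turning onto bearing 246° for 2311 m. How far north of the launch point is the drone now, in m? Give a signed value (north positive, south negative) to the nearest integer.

-302 m

Leg 1 (208°, 3053 m): east 3053 sin 208° = -1433.30, north 3053 cos 208° = -2695.64
Leg 2 (N3°E, 3338 m): east 3338 sin 3° = 174.70, north 3338 cos 3° = 3333.43
Leg 3 (246°, 2311 m): east 2311 sin 246° = -2111.20, north 2311 cos 246° = -939.97
Net north component: -302.18 m.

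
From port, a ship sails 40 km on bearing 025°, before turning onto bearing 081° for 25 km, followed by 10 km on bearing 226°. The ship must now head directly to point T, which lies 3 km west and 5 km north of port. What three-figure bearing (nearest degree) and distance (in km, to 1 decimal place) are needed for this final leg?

233°, 46.9 km

Leg 1 (025°, 40 km): east 40 sin 25° = 16.90, north 40 cos 25° = 36.25
Leg 2 (081°, 25 km): east 25 sin 81° = 24.69, north 25 cos 81° = 3.91
Leg 3 (226°, 10 km): east 10 sin 226° = -7.19, north 10 cos 226° = -6.95
Current position: (34.40, 33.22). Target: (-3, 5). Remaining: Δeast = -37.40, Δnorth = -28.22.
Bearing = atan2(-37.40, -28.22) mod 360° = 232.97°; distance = √((-37.40)² + (-28.22)²) = 46.853 km.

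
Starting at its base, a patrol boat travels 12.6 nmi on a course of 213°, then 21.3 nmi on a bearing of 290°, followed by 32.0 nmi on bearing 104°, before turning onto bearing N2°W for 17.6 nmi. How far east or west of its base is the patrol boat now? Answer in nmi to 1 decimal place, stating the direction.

Leg 1 (213°, 12.6 nmi): east 12.6 sin 213° = -6.86, north 12.6 cos 213° = -10.57
Leg 2 (290°, 21.3 nmi): east 21.3 sin 290° = -20.02, north 21.3 cos 290° = 7.29
Leg 3 (104°, 32.0 nmi): east 32.0 sin 104° = 31.05, north 32.0 cos 104° = -7.74
Leg 4 (N2°W, 17.6 nmi): east 17.6 sin 358° = -0.61, north 17.6 cos 358° = 17.59
Net east component: 3.56 nmi.

3.6 nmi east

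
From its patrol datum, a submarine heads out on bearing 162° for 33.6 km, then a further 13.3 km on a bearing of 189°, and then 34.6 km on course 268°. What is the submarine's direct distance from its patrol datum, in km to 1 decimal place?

Leg 1 (162°, 33.6 km): east 33.6 sin 162° = 10.38, north 33.6 cos 162° = -31.96
Leg 2 (189°, 13.3 km): east 13.3 sin 189° = -2.08, north 13.3 cos 189° = -13.14
Leg 3 (268°, 34.6 km): east 34.6 sin 268° = -34.58, north 34.6 cos 268° = -1.21
Net: -26.28 east, -46.30 north. Distance = √((-26.28)² + (-46.30)²) = 53.236 km.

53.2 km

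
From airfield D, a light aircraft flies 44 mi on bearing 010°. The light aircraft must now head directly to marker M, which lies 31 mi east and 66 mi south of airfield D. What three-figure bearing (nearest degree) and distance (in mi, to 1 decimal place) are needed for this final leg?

168°, 111.8 mi

Leg 1 (010°, 44 mi): east 44 sin 10° = 7.64, north 44 cos 10° = 43.33
Current position: (7.64, 43.33). Target: (31, -66). Remaining: Δeast = 23.36, Δnorth = -109.33.
Bearing = atan2(23.36, -109.33) mod 360° = 167.94°; distance = √((23.36)² + (-109.33)²) = 111.799 mi.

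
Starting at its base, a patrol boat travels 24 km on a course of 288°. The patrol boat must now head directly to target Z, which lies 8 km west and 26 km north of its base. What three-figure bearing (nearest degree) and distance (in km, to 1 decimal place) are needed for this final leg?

Leg 1 (288°, 24 km): east 24 sin 288° = -22.83, north 24 cos 288° = 7.42
Current position: (-22.83, 7.42). Target: (-8, 26). Remaining: Δeast = 14.83, Δnorth = 18.58.
Bearing = atan2(14.83, 18.58) mod 360° = 38.58°; distance = √((14.83)² + (18.58)²) = 23.773 km.

039°, 23.8 km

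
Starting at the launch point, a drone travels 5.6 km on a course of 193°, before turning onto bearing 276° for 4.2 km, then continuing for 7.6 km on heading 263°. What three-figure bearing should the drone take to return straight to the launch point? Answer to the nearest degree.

065°

Leg 1 (193°, 5.6 km): east 5.6 sin 193° = -1.26, north 5.6 cos 193° = -5.46
Leg 2 (276°, 4.2 km): east 4.2 sin 276° = -4.18, north 4.2 cos 276° = 0.44
Leg 3 (263°, 7.6 km): east 7.6 sin 263° = -7.54, north 7.6 cos 263° = -0.93
Net displacement: -12.98 east, -5.94 north. Direction back to start is (12.98, 5.94): bearing = atan2(12.98, 5.94) mod 360° = 65.40° ≈ 065°.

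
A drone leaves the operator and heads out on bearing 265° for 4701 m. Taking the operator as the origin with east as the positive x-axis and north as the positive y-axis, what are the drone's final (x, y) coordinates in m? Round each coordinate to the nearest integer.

Leg 1 (265°, 4701 m): east 4701 sin 265° = -4683.11, north 4701 cos 265° = -409.72
Summing: -4683.11 m east, -409.72 m north → (-4683, -410).

(-4683, -410)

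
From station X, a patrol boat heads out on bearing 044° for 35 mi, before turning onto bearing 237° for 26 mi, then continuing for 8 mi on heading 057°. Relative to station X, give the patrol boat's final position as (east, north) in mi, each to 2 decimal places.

Leg 1 (044°, 35 mi): east 35 sin 44° = 24.31, north 35 cos 44° = 25.18
Leg 2 (237°, 26 mi): east 26 sin 237° = -21.81, north 26 cos 237° = -14.16
Leg 3 (057°, 8 mi): east 8 sin 57° = 6.71, north 8 cos 57° = 4.36
Summing: 9.22 mi east, 15.37 mi north → (9.22, 15.37).

(9.22, 15.37)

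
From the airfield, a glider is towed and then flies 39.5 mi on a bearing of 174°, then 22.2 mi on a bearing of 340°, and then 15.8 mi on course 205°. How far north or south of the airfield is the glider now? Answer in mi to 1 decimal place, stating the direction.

32.7 mi south

Leg 1 (174°, 39.5 mi): east 39.5 sin 174° = 4.13, north 39.5 cos 174° = -39.28
Leg 2 (340°, 22.2 mi): east 22.2 sin 340° = -7.59, north 22.2 cos 340° = 20.86
Leg 3 (205°, 15.8 mi): east 15.8 sin 205° = -6.68, north 15.8 cos 205° = -14.32
Net north component: -32.74 mi.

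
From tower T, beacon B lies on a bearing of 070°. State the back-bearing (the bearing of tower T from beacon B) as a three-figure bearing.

Back-bearing = 070° + 180° = 250°.

250°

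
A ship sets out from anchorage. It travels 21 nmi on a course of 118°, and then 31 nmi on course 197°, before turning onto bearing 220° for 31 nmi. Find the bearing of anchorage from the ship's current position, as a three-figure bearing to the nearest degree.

009°

Leg 1 (118°, 21 nmi): east 21 sin 118° = 18.54, north 21 cos 118° = -9.86
Leg 2 (197°, 31 nmi): east 31 sin 197° = -9.06, north 31 cos 197° = -29.65
Leg 3 (220°, 31 nmi): east 31 sin 220° = -19.93, north 31 cos 220° = -23.75
Net displacement: -10.45 east, -63.25 north. Direction back to start is (10.45, 63.25): bearing = atan2(10.45, 63.25) mod 360° = 9.38° ≈ 009°.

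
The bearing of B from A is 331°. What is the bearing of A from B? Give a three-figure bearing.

151°

Back-bearing = 331° − 180° = 151°.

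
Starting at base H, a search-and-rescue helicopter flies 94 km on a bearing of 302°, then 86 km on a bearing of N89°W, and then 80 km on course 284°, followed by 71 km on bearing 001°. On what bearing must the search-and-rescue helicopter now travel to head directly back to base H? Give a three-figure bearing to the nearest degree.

Leg 1 (302°, 94 km): east 94 sin 302° = -79.72, north 94 cos 302° = 49.81
Leg 2 (N89°W, 86 km): east 86 sin 271° = -85.99, north 86 cos 271° = 1.50
Leg 3 (284°, 80 km): east 80 sin 284° = -77.62, north 80 cos 284° = 19.35
Leg 4 (001°, 71 km): east 71 sin 1° = 1.24, north 71 cos 1° = 70.99
Net displacement: -242.09 east, 141.66 north. Direction back to start is (242.09, -141.66): bearing = atan2(242.09, -141.66) mod 360° = 120.33° ≈ 120°.

120°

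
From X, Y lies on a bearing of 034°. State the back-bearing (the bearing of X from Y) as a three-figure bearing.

Back-bearing = 034° + 180° = 214°.

214°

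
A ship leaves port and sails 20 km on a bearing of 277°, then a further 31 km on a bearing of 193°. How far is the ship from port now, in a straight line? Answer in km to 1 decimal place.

38.6 km

Leg 1 (277°, 20 km): east 20 sin 277° = -19.85, north 20 cos 277° = 2.44
Leg 2 (193°, 31 km): east 31 sin 193° = -6.97, north 31 cos 193° = -30.21
Net: -26.82 east, -27.77 north. Distance = √((-26.82)² + (-27.77)²) = 38.608 km.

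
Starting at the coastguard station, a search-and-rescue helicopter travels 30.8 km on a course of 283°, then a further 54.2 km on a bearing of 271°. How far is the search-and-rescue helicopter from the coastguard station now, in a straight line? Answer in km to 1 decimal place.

Leg 1 (283°, 30.8 km): east 30.8 sin 283° = -30.01, north 30.8 cos 283° = 6.93
Leg 2 (271°, 54.2 km): east 54.2 sin 271° = -54.19, north 54.2 cos 271° = 0.95
Net: -84.20 east, 7.87 north. Distance = √((-84.20)² + (7.87)²) = 84.570 km.

84.6 km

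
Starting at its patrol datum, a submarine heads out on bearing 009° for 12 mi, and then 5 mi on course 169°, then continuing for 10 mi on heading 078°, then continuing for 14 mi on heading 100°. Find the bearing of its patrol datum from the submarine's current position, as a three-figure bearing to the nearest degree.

Leg 1 (009°, 12 mi): east 12 sin 9° = 1.88, north 12 cos 9° = 11.85
Leg 2 (169°, 5 mi): east 5 sin 169° = 0.95, north 5 cos 169° = -4.91
Leg 3 (078°, 10 mi): east 10 sin 78° = 9.78, north 10 cos 78° = 2.08
Leg 4 (100°, 14 mi): east 14 sin 100° = 13.79, north 14 cos 100° = -2.43
Net displacement: 26.40 east, 6.59 north. Direction back to start is (-26.40, -6.59): bearing = atan2(-26.40, -6.59) mod 360° = 255.98° ≈ 256°.

256°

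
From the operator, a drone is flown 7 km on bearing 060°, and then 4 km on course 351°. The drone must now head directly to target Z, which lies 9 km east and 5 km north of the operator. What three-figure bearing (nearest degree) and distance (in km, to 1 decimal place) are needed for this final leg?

Leg 1 (060°, 7 km): east 7 sin 60° = 6.06, north 7 cos 60° = 3.50
Leg 2 (351°, 4 km): east 4 sin 351° = -0.63, north 4 cos 351° = 3.95
Current position: (5.44, 7.45). Target: (9, 5). Remaining: Δeast = 3.56, Δnorth = -2.45.
Bearing = atan2(3.56, -2.45) mod 360° = 124.52°; distance = √((3.56)² + (-2.45)²) = 4.325 km.

125°, 4.3 km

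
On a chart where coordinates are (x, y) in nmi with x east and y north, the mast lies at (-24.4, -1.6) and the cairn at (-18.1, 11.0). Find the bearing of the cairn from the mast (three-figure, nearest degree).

027°

Δeast = -18.1 − -24.4 = 6.30; Δnorth = 11.0 − -1.6 = 12.60.
Bearing = atan2(Δeast, Δnorth) mod 360° = 26.57° ≈ 027°.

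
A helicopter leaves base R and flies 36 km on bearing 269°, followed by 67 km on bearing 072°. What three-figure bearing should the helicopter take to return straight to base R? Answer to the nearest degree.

234°

Leg 1 (269°, 36 km): east 36 sin 269° = -35.99, north 36 cos 269° = -0.63
Leg 2 (072°, 67 km): east 67 sin 72° = 63.72, north 67 cos 72° = 20.70
Net displacement: 27.73 east, 20.08 north. Direction back to start is (-27.73, -20.08): bearing = atan2(-27.73, -20.08) mod 360° = 234.09° ≈ 234°.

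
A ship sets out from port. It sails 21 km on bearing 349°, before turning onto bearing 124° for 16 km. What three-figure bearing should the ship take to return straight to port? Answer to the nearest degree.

Leg 1 (349°, 21 km): east 21 sin 349° = -4.01, north 21 cos 349° = 20.61
Leg 2 (124°, 16 km): east 16 sin 124° = 13.26, north 16 cos 124° = -8.95
Net displacement: 9.26 east, 11.67 north. Direction back to start is (-9.26, -11.67): bearing = atan2(-9.26, -11.67) mod 360° = 218.43° ≈ 218°.

218°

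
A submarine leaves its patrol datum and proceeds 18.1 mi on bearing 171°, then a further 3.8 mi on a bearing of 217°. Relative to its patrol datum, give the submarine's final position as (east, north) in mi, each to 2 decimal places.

(0.54, -20.91)

Leg 1 (171°, 18.1 mi): east 18.1 sin 171° = 2.83, north 18.1 cos 171° = -17.88
Leg 2 (217°, 3.8 mi): east 3.8 sin 217° = -2.29, north 3.8 cos 217° = -3.03
Summing: 0.54 mi east, -20.91 mi north → (0.54, -20.91).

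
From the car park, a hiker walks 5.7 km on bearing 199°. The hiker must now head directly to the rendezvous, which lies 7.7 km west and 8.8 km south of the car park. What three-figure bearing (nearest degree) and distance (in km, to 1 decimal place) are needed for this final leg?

Leg 1 (199°, 5.7 km): east 5.7 sin 199° = -1.86, north 5.7 cos 199° = -5.39
Current position: (-1.86, -5.39). Target: (-7.7, -8.8). Remaining: Δeast = -5.84, Δnorth = -3.41.
Bearing = atan2(-5.84, -3.41) mod 360° = 239.73°; distance = √((-5.84)² + (-3.41)²) = 6.767 km.

240°, 6.8 km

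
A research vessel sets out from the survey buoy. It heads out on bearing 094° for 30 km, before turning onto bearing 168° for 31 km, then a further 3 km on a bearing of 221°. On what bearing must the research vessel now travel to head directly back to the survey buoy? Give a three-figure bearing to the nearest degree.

315°

Leg 1 (094°, 30 km): east 30 sin 94° = 29.93, north 30 cos 94° = -2.09
Leg 2 (168°, 31 km): east 31 sin 168° = 6.45, north 31 cos 168° = -30.32
Leg 3 (221°, 3 km): east 3 sin 221° = -1.97, north 3 cos 221° = -2.26
Net displacement: 34.40 east, -34.68 north. Direction back to start is (-34.40, 34.68): bearing = atan2(-34.40, 34.68) mod 360° = 315.23° ≈ 315°.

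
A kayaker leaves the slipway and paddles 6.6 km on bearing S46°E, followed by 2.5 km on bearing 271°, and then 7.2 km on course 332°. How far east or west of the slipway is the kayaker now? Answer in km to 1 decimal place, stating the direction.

Leg 1 (S46°E, 6.6 km): east 6.6 sin 134° = 4.75, north 6.6 cos 134° = -4.58
Leg 2 (271°, 2.5 km): east 2.5 sin 271° = -2.50, north 2.5 cos 271° = 0.04
Leg 3 (332°, 7.2 km): east 7.2 sin 332° = -3.38, north 7.2 cos 332° = 6.36
Net east component: -1.13 km.

1.1 km west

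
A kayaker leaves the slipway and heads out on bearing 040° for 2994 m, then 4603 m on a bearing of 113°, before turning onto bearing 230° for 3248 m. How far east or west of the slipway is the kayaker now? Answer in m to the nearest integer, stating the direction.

Leg 1 (040°, 2994 m): east 2994 sin 40° = 1924.51, north 2994 cos 40° = 2293.54
Leg 2 (113°, 4603 m): east 4603 sin 113° = 4237.08, north 4603 cos 113° = -1798.54
Leg 3 (230°, 3248 m): east 3248 sin 230° = -2488.11, north 3248 cos 230° = -2087.77
Net east component: 3673.48 m.

3673 m east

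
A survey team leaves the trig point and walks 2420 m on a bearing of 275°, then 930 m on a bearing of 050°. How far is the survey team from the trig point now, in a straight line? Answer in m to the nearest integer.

1881 m

Leg 1 (275°, 2420 m): east 2420 sin 275° = -2410.79, north 2420 cos 275° = 210.92
Leg 2 (050°, 930 m): east 930 sin 50° = 712.42, north 930 cos 50° = 597.79
Net: -1698.37 east, 808.71 north. Distance = √((-1698.37)² + (808.71)²) = 1881.082 m.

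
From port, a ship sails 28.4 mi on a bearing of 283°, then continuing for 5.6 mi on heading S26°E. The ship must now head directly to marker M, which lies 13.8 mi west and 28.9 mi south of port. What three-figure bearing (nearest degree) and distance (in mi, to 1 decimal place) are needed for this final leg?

159°, 32.3 mi

Leg 1 (283°, 28.4 mi): east 28.4 sin 283° = -27.67, north 28.4 cos 283° = 6.39
Leg 2 (S26°E, 5.6 mi): east 5.6 sin 154° = 2.45, north 5.6 cos 154° = -5.03
Current position: (-25.22, 1.36). Target: (-13.8, -28.9). Remaining: Δeast = 11.42, Δnorth = -30.26.
Bearing = atan2(11.42, -30.26) mod 360° = 159.33°; distance = √((11.42)² + (-30.26)²) = 32.338 mi.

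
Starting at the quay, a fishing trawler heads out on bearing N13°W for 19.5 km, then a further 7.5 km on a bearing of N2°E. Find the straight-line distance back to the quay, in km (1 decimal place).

Leg 1 (N13°W, 19.5 km): east 19.5 sin 347° = -4.39, north 19.5 cos 347° = 19.00
Leg 2 (N2°E, 7.5 km): east 7.5 sin 2° = 0.26, north 7.5 cos 2° = 7.50
Net: -4.12 east, 26.50 north. Distance = √((-4.12)² + (26.50)²) = 26.815 km.

26.8 km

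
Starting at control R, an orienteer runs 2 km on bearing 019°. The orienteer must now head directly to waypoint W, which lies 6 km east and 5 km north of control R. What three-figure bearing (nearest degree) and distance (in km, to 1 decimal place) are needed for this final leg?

Leg 1 (019°, 2 km): east 2 sin 19° = 0.65, north 2 cos 19° = 1.89
Current position: (0.65, 1.89). Target: (6, 5). Remaining: Δeast = 5.35, Δnorth = 3.11.
Bearing = atan2(5.35, 3.11) mod 360° = 59.83°; distance = √((5.35)² + (3.11)²) = 6.187 km.

060°, 6.2 km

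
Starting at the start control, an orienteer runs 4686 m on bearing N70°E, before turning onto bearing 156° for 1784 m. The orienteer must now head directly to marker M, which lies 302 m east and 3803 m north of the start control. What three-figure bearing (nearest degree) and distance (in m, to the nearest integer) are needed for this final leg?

308°, 6162 m

Leg 1 (N70°E, 4686 m): east 4686 sin 70° = 4403.40, north 4686 cos 70° = 1602.71
Leg 2 (156°, 1784 m): east 1784 sin 156° = 725.62, north 1784 cos 156° = -1629.77
Current position: (5129.02, -27.06). Target: (302, 3803). Remaining: Δeast = -4827.02, Δnorth = 3830.06.
Bearing = atan2(-4827.02, 3830.06) mod 360° = 308.43°; distance = √((-4827.02)² + (3830.06)²) = 6161.936 m.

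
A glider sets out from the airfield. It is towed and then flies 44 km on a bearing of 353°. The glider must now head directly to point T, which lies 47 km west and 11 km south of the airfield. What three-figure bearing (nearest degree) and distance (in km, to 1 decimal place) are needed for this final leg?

217°, 68.7 km

Leg 1 (353°, 44 km): east 44 sin 353° = -5.36, north 44 cos 353° = 43.67
Current position: (-5.36, 43.67). Target: (-47, -11). Remaining: Δeast = -41.64, Δnorth = -54.67.
Bearing = atan2(-41.64, -54.67) mod 360° = 217.29°; distance = √((-41.64)² + (-54.67)²) = 68.722 km.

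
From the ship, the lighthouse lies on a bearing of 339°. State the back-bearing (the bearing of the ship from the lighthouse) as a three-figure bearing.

Back-bearing = 339° − 180° = 159°.

159°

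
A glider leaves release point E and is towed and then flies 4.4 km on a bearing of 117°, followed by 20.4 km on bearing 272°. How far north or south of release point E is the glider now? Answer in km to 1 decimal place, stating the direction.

Leg 1 (117°, 4.4 km): east 4.4 sin 117° = 3.92, north 4.4 cos 117° = -2.00
Leg 2 (272°, 20.4 km): east 20.4 sin 272° = -20.39, north 20.4 cos 272° = 0.71
Net north component: -1.29 km.

1.3 km south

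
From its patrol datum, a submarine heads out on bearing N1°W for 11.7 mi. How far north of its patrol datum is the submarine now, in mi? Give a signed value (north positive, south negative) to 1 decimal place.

11.7 mi

Leg 1 (N1°W, 11.7 mi): east 11.7 sin 359° = -0.20, north 11.7 cos 359° = 11.70
Net north component: 11.70 mi.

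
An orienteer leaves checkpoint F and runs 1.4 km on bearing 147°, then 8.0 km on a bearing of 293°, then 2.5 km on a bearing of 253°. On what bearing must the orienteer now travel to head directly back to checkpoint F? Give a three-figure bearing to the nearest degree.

Leg 1 (147°, 1.4 km): east 1.4 sin 147° = 0.76, north 1.4 cos 147° = -1.17
Leg 2 (293°, 8.0 km): east 8.0 sin 293° = -7.36, north 8.0 cos 293° = 3.13
Leg 3 (253°, 2.5 km): east 2.5 sin 253° = -2.39, north 2.5 cos 253° = -0.73
Net displacement: -8.99 east, 1.22 north. Direction back to start is (8.99, -1.22): bearing = atan2(8.99, -1.22) mod 360° = 97.73° ≈ 098°.

098°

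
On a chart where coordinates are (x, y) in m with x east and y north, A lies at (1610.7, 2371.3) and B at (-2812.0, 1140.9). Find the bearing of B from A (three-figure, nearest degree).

Δeast = -2812.0 − 1610.7 = -4422.70; Δnorth = 1140.9 − 2371.3 = -1230.40.
Bearing = atan2(Δeast, Δnorth) mod 360° = 254.45° ≈ 254°.

254°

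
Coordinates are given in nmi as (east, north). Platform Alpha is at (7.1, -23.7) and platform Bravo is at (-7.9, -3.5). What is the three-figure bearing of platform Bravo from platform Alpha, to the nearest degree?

Δeast = -7.9 − 7.1 = -15.00; Δnorth = -3.5 − -23.7 = 20.20.
Bearing = atan2(Δeast, Δnorth) mod 360° = 323.40° ≈ 323°.

323°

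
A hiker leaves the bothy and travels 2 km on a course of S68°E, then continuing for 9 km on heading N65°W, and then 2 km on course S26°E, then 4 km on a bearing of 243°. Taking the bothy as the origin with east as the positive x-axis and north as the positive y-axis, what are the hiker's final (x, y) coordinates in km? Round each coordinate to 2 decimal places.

Leg 1 (S68°E, 2 km): east 2 sin 112° = 1.85, north 2 cos 112° = -0.75
Leg 2 (N65°W, 9 km): east 9 sin 295° = -8.16, north 9 cos 295° = 3.80
Leg 3 (S26°E, 2 km): east 2 sin 154° = 0.88, north 2 cos 154° = -1.80
Leg 4 (243°, 4 km): east 4 sin 243° = -3.56, north 4 cos 243° = -1.82
Summing: -8.99 km east, -0.56 km north → (-8.99, -0.56).

(-8.99, -0.56)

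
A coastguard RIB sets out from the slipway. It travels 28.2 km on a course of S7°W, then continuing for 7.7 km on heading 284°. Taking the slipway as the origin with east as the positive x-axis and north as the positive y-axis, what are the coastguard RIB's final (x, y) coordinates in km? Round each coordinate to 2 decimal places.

Leg 1 (S7°W, 28.2 km): east 28.2 sin 187° = -3.44, north 28.2 cos 187° = -27.99
Leg 2 (284°, 7.7 km): east 7.7 sin 284° = -7.47, north 7.7 cos 284° = 1.86
Summing: -10.91 km east, -26.13 km north → (-10.91, -26.13).

(-10.91, -26.13)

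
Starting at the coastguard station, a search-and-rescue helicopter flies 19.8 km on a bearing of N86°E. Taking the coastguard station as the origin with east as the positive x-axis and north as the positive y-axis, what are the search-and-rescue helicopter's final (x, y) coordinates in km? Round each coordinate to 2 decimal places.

Leg 1 (N86°E, 19.8 km): east 19.8 sin 86° = 19.75, north 19.8 cos 86° = 1.38
Summing: 19.75 km east, 1.38 km north → (19.75, 1.38).

(19.75, 1.38)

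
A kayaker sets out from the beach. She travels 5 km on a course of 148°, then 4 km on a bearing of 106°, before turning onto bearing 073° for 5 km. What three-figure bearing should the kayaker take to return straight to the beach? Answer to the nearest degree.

289°

Leg 1 (148°, 5 km): east 5 sin 148° = 2.65, north 5 cos 148° = -4.24
Leg 2 (106°, 4 km): east 4 sin 106° = 3.85, north 4 cos 106° = -1.10
Leg 3 (073°, 5 km): east 5 sin 73° = 4.78, north 5 cos 73° = 1.46
Net displacement: 11.28 east, -3.88 north. Direction back to start is (-11.28, 3.88): bearing = atan2(-11.28, 3.88) mod 360° = 288.99° ≈ 289°.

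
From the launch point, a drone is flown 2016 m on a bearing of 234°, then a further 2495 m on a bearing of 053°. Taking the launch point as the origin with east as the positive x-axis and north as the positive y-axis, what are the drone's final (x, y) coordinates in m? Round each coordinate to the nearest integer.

(362, 317)

Leg 1 (234°, 2016 m): east 2016 sin 234° = -1630.98, north 2016 cos 234° = -1184.98
Leg 2 (053°, 2495 m): east 2495 sin 53° = 1992.60, north 2495 cos 53° = 1501.53
Summing: 361.62 m east, 316.55 m north → (362, 317).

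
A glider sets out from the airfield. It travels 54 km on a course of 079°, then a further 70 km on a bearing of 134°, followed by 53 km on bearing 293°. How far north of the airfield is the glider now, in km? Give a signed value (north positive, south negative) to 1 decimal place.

-17.6 km

Leg 1 (079°, 54 km): east 54 sin 79° = 53.01, north 54 cos 79° = 10.30
Leg 2 (134°, 70 km): east 70 sin 134° = 50.35, north 70 cos 134° = -48.63
Leg 3 (293°, 53 km): east 53 sin 293° = -48.79, north 53 cos 293° = 20.71
Net north component: -17.61 km.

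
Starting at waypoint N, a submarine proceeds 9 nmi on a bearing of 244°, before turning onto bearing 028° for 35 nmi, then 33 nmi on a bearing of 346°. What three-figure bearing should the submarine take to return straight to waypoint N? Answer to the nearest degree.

180°

Leg 1 (244°, 9 nmi): east 9 sin 244° = -8.09, north 9 cos 244° = -3.95
Leg 2 (028°, 35 nmi): east 35 sin 28° = 16.43, north 35 cos 28° = 30.90
Leg 3 (346°, 33 nmi): east 33 sin 346° = -7.98, north 33 cos 346° = 32.02
Net displacement: 0.36 east, 58.98 north. Direction back to start is (-0.36, -58.98): bearing = atan2(-0.36, -58.98) mod 360° = 180.35° ≈ 180°.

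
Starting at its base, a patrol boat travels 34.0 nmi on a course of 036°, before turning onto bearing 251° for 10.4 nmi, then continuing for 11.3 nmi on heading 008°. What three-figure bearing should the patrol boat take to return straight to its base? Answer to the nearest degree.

198°

Leg 1 (036°, 34.0 nmi): east 34.0 sin 36° = 19.98, north 34.0 cos 36° = 27.51
Leg 2 (251°, 10.4 nmi): east 10.4 sin 251° = -9.83, north 10.4 cos 251° = -3.39
Leg 3 (008°, 11.3 nmi): east 11.3 sin 8° = 1.57, north 11.3 cos 8° = 11.19
Net displacement: 11.72 east, 35.31 north. Direction back to start is (-11.72, -35.31): bearing = atan2(-11.72, -35.31) mod 360° = 198.37° ≈ 198°.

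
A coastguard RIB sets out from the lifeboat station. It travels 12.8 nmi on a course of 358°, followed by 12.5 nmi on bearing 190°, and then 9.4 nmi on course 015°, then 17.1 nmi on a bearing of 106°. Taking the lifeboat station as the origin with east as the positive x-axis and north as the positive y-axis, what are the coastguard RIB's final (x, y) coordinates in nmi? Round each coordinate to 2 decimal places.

(16.25, 4.85)

Leg 1 (358°, 12.8 nmi): east 12.8 sin 358° = -0.45, north 12.8 cos 358° = 12.79
Leg 2 (190°, 12.5 nmi): east 12.5 sin 190° = -2.17, north 12.5 cos 190° = -12.31
Leg 3 (015°, 9.4 nmi): east 9.4 sin 15° = 2.43, north 9.4 cos 15° = 9.08
Leg 4 (106°, 17.1 nmi): east 17.1 sin 106° = 16.44, north 17.1 cos 106° = -4.71
Summing: 16.25 nmi east, 4.85 nmi north → (16.25, 4.85).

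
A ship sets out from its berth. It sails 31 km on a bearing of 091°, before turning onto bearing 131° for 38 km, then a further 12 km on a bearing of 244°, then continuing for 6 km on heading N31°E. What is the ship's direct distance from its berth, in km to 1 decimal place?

Leg 1 (091°, 31 km): east 31 sin 91° = 31.00, north 31 cos 91° = -0.54
Leg 2 (131°, 38 km): east 38 sin 131° = 28.68, north 38 cos 131° = -24.93
Leg 3 (244°, 12 km): east 12 sin 244° = -10.79, north 12 cos 244° = -5.26
Leg 4 (N31°E, 6 km): east 6 sin 31° = 3.09, north 6 cos 31° = 5.14
Net: 51.98 east, -25.59 north. Distance = √((51.98)² + (-25.59)²) = 57.936 km.

57.9 km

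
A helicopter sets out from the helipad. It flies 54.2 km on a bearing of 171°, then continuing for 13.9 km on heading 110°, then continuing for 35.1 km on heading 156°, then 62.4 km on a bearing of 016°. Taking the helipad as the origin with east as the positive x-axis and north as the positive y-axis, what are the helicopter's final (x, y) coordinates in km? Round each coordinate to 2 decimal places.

(53.02, -30.37)

Leg 1 (171°, 54.2 km): east 54.2 sin 171° = 8.48, north 54.2 cos 171° = -53.53
Leg 2 (110°, 13.9 km): east 13.9 sin 110° = 13.06, north 13.9 cos 110° = -4.75
Leg 3 (156°, 35.1 km): east 35.1 sin 156° = 14.28, north 35.1 cos 156° = -32.07
Leg 4 (016°, 62.4 km): east 62.4 sin 16° = 17.20, north 62.4 cos 16° = 59.98
Summing: 53.02 km east, -30.37 km north → (53.02, -30.37).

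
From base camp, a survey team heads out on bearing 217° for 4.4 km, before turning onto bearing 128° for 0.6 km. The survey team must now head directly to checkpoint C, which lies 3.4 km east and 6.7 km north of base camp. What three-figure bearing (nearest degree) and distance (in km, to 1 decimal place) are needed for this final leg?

028°, 12.0 km

Leg 1 (217°, 4.4 km): east 4.4 sin 217° = -2.65, north 4.4 cos 217° = -3.51
Leg 2 (128°, 0.6 km): east 0.6 sin 128° = 0.47, north 0.6 cos 128° = -0.37
Current position: (-2.18, -3.88). Target: (3.4, 6.7). Remaining: Δeast = 5.58, Δnorth = 10.58.
Bearing = atan2(5.58, 10.58) mod 360° = 27.78°; distance = √((5.58)² + (10.58)²) = 11.962 km.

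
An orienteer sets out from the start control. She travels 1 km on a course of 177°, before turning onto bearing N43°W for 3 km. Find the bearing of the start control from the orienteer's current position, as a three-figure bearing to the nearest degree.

Leg 1 (177°, 1 km): east 1 sin 177° = 0.05, north 1 cos 177° = -1.00
Leg 2 (N43°W, 3 km): east 3 sin 317° = -2.05, north 3 cos 317° = 2.19
Net displacement: -1.99 east, 1.20 north. Direction back to start is (1.99, -1.20): bearing = atan2(1.99, -1.20) mod 360° = 120.95° ≈ 121°.

121°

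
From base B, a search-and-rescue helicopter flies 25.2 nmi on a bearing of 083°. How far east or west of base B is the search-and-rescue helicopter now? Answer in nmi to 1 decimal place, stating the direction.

25.0 nmi east

Leg 1 (083°, 25.2 nmi): east 25.2 sin 83° = 25.01, north 25.2 cos 83° = 3.07
Net east component: 25.01 nmi.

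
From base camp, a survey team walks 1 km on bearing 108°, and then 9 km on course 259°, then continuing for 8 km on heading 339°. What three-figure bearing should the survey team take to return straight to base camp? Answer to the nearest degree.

117°

Leg 1 (108°, 1 km): east 1 sin 108° = 0.95, north 1 cos 108° = -0.31
Leg 2 (259°, 9 km): east 9 sin 259° = -8.83, north 9 cos 259° = -1.72
Leg 3 (339°, 8 km): east 8 sin 339° = -2.87, north 8 cos 339° = 7.47
Net displacement: -10.75 east, 5.44 north. Direction back to start is (10.75, -5.44): bearing = atan2(10.75, -5.44) mod 360° = 116.85° ≈ 117°.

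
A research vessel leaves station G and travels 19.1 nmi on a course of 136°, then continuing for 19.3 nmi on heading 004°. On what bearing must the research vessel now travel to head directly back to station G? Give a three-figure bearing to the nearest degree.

Leg 1 (136°, 19.1 nmi): east 19.1 sin 136° = 13.27, north 19.1 cos 136° = -13.74
Leg 2 (004°, 19.3 nmi): east 19.3 sin 4° = 1.35, north 19.3 cos 4° = 19.25
Net displacement: 14.61 east, 5.51 north. Direction back to start is (-14.61, -5.51): bearing = atan2(-14.61, -5.51) mod 360° = 249.33° ≈ 249°.

249°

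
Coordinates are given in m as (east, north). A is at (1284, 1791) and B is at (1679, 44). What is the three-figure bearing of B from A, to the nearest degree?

Δeast = 1679 − 1284 = 395.00; Δnorth = 44 − 1791 = -1747.00.
Bearing = atan2(Δeast, Δnorth) mod 360° = 167.26° ≈ 167°.

167°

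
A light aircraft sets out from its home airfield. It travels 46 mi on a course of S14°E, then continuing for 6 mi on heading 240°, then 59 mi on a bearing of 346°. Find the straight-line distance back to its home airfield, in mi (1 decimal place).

Leg 1 (S14°E, 46 mi): east 46 sin 166° = 11.13, north 46 cos 166° = -44.63
Leg 2 (240°, 6 mi): east 6 sin 240° = -5.20, north 6 cos 240° = -3.00
Leg 3 (346°, 59 mi): east 59 sin 346° = -14.27, north 59 cos 346° = 57.25
Net: -8.34 east, 9.61 north. Distance = √((-8.34)² + (9.61)²) = 12.728 mi.

12.7 mi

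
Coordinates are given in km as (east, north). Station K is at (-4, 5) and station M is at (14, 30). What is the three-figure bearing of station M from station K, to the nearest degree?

Δeast = 14 − -4 = 18.00; Δnorth = 30 − 5 = 25.00.
Bearing = atan2(Δeast, Δnorth) mod 360° = 35.75° ≈ 036°.

036°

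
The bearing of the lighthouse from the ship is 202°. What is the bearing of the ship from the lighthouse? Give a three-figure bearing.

Back-bearing = 202° − 180° = 022°.

022°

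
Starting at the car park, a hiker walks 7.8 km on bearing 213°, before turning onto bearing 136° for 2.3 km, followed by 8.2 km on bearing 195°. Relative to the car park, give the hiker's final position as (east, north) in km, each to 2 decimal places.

(-4.77, -16.12)

Leg 1 (213°, 7.8 km): east 7.8 sin 213° = -4.25, north 7.8 cos 213° = -6.54
Leg 2 (136°, 2.3 km): east 2.3 sin 136° = 1.60, north 2.3 cos 136° = -1.65
Leg 3 (195°, 8.2 km): east 8.2 sin 195° = -2.12, north 8.2 cos 195° = -7.92
Summing: -4.77 km east, -16.12 km north → (-4.77, -16.12).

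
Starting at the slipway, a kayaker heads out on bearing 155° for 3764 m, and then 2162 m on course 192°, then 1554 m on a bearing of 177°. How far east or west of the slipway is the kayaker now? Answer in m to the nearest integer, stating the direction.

1223 m east

Leg 1 (155°, 3764 m): east 3764 sin 155° = 1590.74, north 3764 cos 155° = -3411.34
Leg 2 (192°, 2162 m): east 2162 sin 192° = -449.51, north 2162 cos 192° = -2114.76
Leg 3 (177°, 1554 m): east 1554 sin 177° = 81.33, north 1554 cos 177° = -1551.87
Net east component: 1222.56 m.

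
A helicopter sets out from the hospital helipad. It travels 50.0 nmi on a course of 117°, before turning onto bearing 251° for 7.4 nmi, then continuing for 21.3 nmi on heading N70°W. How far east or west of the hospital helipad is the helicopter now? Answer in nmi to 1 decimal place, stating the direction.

17.5 nmi east

Leg 1 (117°, 50.0 nmi): east 50.0 sin 117° = 44.55, north 50.0 cos 117° = -22.70
Leg 2 (251°, 7.4 nmi): east 7.4 sin 251° = -7.00, north 7.4 cos 251° = -2.41
Leg 3 (N70°W, 21.3 nmi): east 21.3 sin 290° = -20.02, north 21.3 cos 290° = 7.29
Net east component: 17.54 nmi.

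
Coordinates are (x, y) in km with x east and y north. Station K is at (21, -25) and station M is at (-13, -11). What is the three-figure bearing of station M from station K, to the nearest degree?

292°

Δeast = -13 − 21 = -34.00; Δnorth = -11 − -25 = 14.00.
Bearing = atan2(Δeast, Δnorth) mod 360° = 292.38° ≈ 292°.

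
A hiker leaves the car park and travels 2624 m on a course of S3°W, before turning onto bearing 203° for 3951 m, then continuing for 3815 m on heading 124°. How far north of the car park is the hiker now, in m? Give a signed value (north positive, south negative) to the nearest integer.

Leg 1 (S3°W, 2624 m): east 2624 sin 183° = -137.33, north 2624 cos 183° = -2620.40
Leg 2 (203°, 3951 m): east 3951 sin 203° = -1543.78, north 3951 cos 203° = -3636.91
Leg 3 (124°, 3815 m): east 3815 sin 124° = 3162.78, north 3815 cos 124° = -2133.32
Net north component: -8390.64 m.

-8391 m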